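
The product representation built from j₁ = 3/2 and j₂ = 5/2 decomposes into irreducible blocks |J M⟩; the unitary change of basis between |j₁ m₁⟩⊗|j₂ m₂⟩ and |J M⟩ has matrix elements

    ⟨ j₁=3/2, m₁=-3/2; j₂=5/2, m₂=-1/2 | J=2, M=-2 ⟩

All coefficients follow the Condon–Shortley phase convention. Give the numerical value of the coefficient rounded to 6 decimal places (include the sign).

+0.377964  (= +√(1/7))

j₁+j₂−J=2  J+j₁−j₂=1  J−j₁+j₂=3  j₁+j₂+J+1=7
(j₁±m₁, j₂±m₂, J±M) = (0,3,2,3,0,4)
P² = 144/7
sum k=2..2:
  [2] +1/12 = 1/12
S = 1/12
C² = P²·S² = 1/7 ; C = +0.377964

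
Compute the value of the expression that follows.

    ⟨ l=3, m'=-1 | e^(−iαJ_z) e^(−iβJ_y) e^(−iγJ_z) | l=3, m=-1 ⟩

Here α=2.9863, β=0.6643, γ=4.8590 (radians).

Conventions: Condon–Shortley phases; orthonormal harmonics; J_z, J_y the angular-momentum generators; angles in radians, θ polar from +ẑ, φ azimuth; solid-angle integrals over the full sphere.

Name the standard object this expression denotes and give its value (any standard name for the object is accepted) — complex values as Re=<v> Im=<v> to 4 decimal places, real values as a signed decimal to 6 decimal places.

Wigner D-matrix element, Re=0.0008 Im=0.0950

This is a Wigner D-matrix element — the rotation-matrix element ⟨l m'| R(α,β,γ) |l m⟩ in the angular-momentum basis.
Split into d^3_{-1,-1}(β=0.6643) × two z-phases.
Half-angle: c=0.945343, s=0.326076. N=√(2·24·2·24)=48.000000
k∈{0,1,2} keeps every argument non-negative
  k=0: (−1)^0·48.0000/(48)·0.9453^6·0.3261^0 = +0.713736
  k=1: (−1)^1·48.0000/(6)·0.9453^4·0.3261^2 = -0.679340
  k=2: (−1)^2·48.0000/(8)·0.9453^2·0.3261^4 = +0.060619
d^3_{-1,-1}(0.6643) = +0.713736 -0.679340 +0.060619 = +0.095016
Attach z-rotation phases: D = e^{-i(-1)(2.9863)}·(+0.095016)·e^{-i(-1)(4.8590)} = +0.000825+0.095012i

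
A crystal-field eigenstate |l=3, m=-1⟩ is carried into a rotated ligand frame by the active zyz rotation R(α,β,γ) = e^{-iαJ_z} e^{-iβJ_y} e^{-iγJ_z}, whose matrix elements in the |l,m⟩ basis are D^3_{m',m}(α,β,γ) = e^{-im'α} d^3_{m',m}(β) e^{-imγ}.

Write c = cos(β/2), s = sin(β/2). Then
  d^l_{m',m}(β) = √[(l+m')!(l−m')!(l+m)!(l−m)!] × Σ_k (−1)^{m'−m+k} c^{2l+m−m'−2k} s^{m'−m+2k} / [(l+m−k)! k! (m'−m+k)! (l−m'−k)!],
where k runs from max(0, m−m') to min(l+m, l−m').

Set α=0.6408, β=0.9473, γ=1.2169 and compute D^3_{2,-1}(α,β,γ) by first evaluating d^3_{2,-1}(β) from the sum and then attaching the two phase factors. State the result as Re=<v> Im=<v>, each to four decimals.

Re=-0.3667 Im=0.0238

First d^3_{2,-1}(β=0.9473), then the phase factors e^{-i(2)α} and e^{-i(-1)γ}:
With c≡cos(β/2)=0.889909 and s≡sin(β/2)=0.456137, N=[120·1·2·24]^{1/2}=75.894664
The bounds max(0,m−m')=0 and min(l+m,l−m')=1 give 2 terms
  k=0: (−1)^3·75.8947/(12)·0.8899^3·0.4561^3 = -0.423014
  k=1: (−1)^4·75.8947/(24)·0.8899^1·0.4561^5 = +0.055568
d^3_{2,-1}(0.9473) = -0.423014 +0.055568 = -0.367446
D = (+0.285182-0.958473i)·(-0.367446)·(+0.346555+0.938030i) = -0.366677+0.023757i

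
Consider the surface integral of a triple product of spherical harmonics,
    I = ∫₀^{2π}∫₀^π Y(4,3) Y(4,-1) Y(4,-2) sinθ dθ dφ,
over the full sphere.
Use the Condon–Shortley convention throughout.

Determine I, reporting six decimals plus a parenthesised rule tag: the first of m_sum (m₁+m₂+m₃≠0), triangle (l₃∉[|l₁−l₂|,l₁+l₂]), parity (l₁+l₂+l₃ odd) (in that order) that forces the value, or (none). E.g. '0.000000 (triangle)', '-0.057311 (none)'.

-0.063661 (none)

Checks pass: Σm=0; 12 even; l₃=4∈[0,8].
(2·4+1)(2·4+1)(2·4+1) = 729
Δ: 4! 4! 4! / 13! → 1/450450
sum: t=0:+1/13824 t=1:−1/216 t=2:+1/64 t=3:−1/216 t=4:+1/13824 = 5/768
3j²(4 4 4; 0 0 0) = Δ·Π!·Σ² = 18/1001  (sign +1)
sum: t=0:+1/864 t=1:−1/576 = -1/1728
3j²(4 4 4; 3 -1 -2) = Δ·Π!·Σ² = 5/1287  (sign -1)
combine: 4πI² = 729·18/1001·5/1287 = 7290/143143
take √, sign -1: I = -0.06366105
No selection rule forces the value: the integral is nonzero (none).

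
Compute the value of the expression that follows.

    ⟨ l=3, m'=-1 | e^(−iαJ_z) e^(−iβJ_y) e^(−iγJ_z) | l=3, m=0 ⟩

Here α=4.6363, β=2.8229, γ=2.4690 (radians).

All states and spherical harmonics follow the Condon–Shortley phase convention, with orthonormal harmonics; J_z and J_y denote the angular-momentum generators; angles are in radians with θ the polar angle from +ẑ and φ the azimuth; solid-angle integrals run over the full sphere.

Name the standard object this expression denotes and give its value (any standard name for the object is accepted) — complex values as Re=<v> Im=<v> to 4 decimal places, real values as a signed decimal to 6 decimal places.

Wigner D-matrix element, Re=-0.0362 Im=-0.4747

This is a Wigner D-matrix element — the rotation-matrix element ⟨l m'| R(α,β,γ) |l m⟩ in the angular-momentum basis.
D^3_{-1,0}(4.6363,2.8229,2.4690) = e^{-i·-1·4.6363}·d^3_{-1,0}(2.8229)·e^{-i·0·2.4690}. Compute d first:
c=cos(2.822900/2)=0.158673, s=sin(2.822900/2)=0.987331; N=√[2·24·6·6]=41.569219
The bounds max(0,m−m')=1 and min(l+m,l−m')=3 give 3 terms
  k=1: (−1)^0·41.5692/(12)·0.1587^5·0.9873^1 = +0.000344
  k=2: (−1)^1·41.5692/(4)·0.1587^3·0.9873^3 = -0.039958
  k=3: (−1)^2·41.5692/(12)·0.1587^1·0.9873^5 = +0.515712
d^3_{-1,0}(2.8229) = +0.000344 -0.039958 +0.515712 = +0.476098
Attach z-rotation phases: D = e^{-i(-1)(4.6363)}·(+0.476098)·e^{-i(0)(2.4690)} = -0.036191-0.474720i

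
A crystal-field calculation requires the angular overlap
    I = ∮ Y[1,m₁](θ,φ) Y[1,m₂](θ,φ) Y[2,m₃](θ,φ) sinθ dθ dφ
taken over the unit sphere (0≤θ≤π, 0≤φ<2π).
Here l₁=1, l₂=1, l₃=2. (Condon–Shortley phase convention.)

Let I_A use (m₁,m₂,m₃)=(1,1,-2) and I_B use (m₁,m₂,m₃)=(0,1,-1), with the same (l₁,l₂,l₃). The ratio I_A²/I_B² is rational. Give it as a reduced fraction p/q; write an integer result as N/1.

2/1

l's match ⇒ only the (l;m) 3-j factors differ between A and B.
A: triangle coeff Δ(1,1,2) = 1/30; Σ_t [0,0]: t=0:+1/4 = 1/4; (3j)²=1/5 [(1 1 2; 1 1 -2)], sign=+1
B: triangle coeff Δ(1,1,2) = 1/30; Σ_t [0,0]: t=0:+1/2 = 1/2; (3j)²=1/10 [(1 1 2; 0 1 -1)], sign=-1
I_A²/I_B² = (1/5)/(1/10) = 2/1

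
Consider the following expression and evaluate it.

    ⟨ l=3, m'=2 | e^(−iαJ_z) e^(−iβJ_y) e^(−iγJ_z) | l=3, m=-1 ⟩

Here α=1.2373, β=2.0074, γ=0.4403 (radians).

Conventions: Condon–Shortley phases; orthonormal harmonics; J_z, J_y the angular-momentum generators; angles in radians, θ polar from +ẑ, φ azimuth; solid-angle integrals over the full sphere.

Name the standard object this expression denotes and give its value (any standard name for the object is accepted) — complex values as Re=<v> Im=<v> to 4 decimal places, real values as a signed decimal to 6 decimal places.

Wigner D-matrix element, Re=-0.0612 Im=-0.1225

This is a Wigner D-matrix element — the rotation-matrix element ⟨l m'| R(α,β,γ) |l m⟩ in the angular-momentum basis.
First d^3_{2,-1}(β=2.0074), then the phase factors e^{-i(2)α} and e^{-i(-1)γ}:
Half-angle: c=0.537185, s=0.843464. N=√(120·1·2·24)=75.894664
Admissible k: 0..1 (factorial args all ≥0)
  k=0: (−1)^3·75.8947/(12)·0.5372^3·0.8435^3 = -0.588305
  k=1: (−1)^4·75.8947/(24)·0.5372^1·0.8435^5 = +0.725200
d^3_{2,-1}(2.0074) = -0.588305 +0.725200 = +0.136895
Phases: e^{-i·(2)·1.2373}=-0.785686-0.618626i, e^{-i·(-1)·0.4403}=+0.904624+0.426211i ⇒ D=-0.061204-0.122452i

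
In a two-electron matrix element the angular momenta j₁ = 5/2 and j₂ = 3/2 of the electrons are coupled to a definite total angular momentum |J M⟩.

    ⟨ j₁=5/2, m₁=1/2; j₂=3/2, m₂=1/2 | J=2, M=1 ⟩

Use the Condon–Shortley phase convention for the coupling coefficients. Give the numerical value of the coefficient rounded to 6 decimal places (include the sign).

-0.545545  (= −√(25/84))

√[5·2!3!1!/7! · 3!2!2!1!3!1!] = √(12/7)
  +(−1)^1/∏(1,1,1,1,2,0)! = -1/2  (running -1/2)
  +(−1)^2/∏(2,0,0,0,3,1)! = 1/12  (running -5/12)
⟨..|..⟩ = √(12/7)·(-5/12) = -0.545545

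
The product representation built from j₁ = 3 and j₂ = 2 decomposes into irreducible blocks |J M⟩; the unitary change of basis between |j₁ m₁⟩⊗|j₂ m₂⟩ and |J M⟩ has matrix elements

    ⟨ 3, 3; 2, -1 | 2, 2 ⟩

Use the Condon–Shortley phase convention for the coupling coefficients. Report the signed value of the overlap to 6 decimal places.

+0.597614

√[5·3!3!1!/8! · 6!0!1!3!4!0!] = √(3240/7)
  +(−1)^0/∏(0,3,0,1,3,0)! = 1/36  (running 1/36)
⟨..|..⟩ = √(3240/7)·(1/36) = +0.597614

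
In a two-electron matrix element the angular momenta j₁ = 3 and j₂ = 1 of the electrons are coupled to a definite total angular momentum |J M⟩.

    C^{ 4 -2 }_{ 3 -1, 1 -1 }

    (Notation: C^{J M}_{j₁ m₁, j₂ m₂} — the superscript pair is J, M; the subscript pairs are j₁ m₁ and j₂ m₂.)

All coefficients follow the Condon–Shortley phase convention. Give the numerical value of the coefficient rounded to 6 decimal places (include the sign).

triangle: 0!*6!*2!/9! = 1440/362880
(j±m)!: 2!*4!*0!*2!*2!*6! = 138240
prefactor² = (2J+1)*Δ*N² = 34560/7
  k=0: +1/(0!*0!*4!*0!*2!*2!) = 1/96
Σ = 1/96  ⇒  CG² = 34560/7*(1/96)² = 15/28
CG = +√(15/28) = +0.731925

+√(15/28) = +0.731925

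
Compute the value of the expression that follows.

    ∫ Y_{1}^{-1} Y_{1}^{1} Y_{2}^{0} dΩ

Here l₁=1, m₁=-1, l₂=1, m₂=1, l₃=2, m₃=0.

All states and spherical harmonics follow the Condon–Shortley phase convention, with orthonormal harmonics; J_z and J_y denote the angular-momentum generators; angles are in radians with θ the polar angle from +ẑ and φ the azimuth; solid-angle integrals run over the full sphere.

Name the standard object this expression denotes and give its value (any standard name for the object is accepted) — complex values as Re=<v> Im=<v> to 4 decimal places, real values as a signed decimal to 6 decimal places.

Gaunt coefficient, +0.126157

This is a Gaunt coefficient — the integral of a triple product of spherical harmonics over the sphere.
Rules hold: Σm=0, L=4 even, 0≤2≤2.
N = 3·3·5 = 45
Δ = 0!·2!·2!/5! = 1/30
Racah Σ t=0..0: t=0:+1/1 = 1/1
⇒ 3j(1 1 2; 0 0 0)² = 2/15, sgn +1
Racah Σ t=0..0: t=0:+1/4 = 1/4
⇒ 3j(1 1 2; -1 1 0)² = 1/30, sgn +1
4πI² = N·(3j₀)²·(3jₘ)² = 1/5
I = +1·√(0.2/4π) = 0.12615663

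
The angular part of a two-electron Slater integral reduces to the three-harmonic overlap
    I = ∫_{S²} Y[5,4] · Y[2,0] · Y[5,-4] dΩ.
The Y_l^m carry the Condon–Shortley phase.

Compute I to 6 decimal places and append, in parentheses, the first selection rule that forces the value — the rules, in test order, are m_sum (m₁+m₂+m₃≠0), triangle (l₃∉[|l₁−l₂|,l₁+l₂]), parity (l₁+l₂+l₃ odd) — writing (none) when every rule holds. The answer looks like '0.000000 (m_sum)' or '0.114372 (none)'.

-0.097044 (none)

Rules hold: Σm=0, L=12 even, 3≤5≤7.
N = 11·5·11 = 605
Δ = 2!·8!·2!/13! = 1/38610
Racah Σ t=0..2: t=0:+1/2880 t=1:−1/576 t=2:+1/2880 = -1/960
⇒ 3j(5 2 5; 0 0 0)² = 10/429, sgn +1
Racah Σ t=0..1: t=0:+1/20160 t=1:−1/40320 = 1/40320
⇒ 3j(5 2 5; 4 0 -4)² = 6/715, sgn -1
4πI² = N·(3j₀)²·(3jₘ)² = 20/169
I = -1·√(0.118343/4π) = -0.09704356
No selection rule forces the value: the integral is nonzero (none).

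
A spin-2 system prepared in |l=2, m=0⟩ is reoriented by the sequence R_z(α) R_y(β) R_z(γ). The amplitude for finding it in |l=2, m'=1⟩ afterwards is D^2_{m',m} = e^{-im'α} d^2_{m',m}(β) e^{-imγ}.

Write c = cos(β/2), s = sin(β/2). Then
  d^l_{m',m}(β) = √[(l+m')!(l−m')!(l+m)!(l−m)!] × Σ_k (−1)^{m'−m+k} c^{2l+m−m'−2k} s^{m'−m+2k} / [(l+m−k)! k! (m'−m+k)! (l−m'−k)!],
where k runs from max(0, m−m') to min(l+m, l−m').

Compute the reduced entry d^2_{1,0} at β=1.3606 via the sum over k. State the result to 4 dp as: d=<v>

d^2_{1,0}(β=1.3606) via the finite sum:
c=cos(1.360600/2)=0.777384, s=sin(1.360600/2)=0.629026; N=√[6·1·2·2]=4.898979
k∈{0,1} keeps every argument non-negative
  k=0: (−1)^1·4.8990/(2)·0.7774^3·0.6290^1 = -0.723854
  k=1: (−1)^2·4.8990/(2)·0.7774^1·0.6290^3 = +0.473934
d^2_{1,0}(1.3606) = -0.723854 +0.473934 = -0.249921

d=-0.2499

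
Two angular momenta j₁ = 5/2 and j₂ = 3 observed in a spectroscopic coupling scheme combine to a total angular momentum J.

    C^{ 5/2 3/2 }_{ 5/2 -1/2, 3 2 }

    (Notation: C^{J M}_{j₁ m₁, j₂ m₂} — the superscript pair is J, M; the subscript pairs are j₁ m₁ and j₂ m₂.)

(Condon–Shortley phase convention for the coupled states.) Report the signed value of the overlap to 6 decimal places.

√[6·3!2!3!/9! · 2!3!5!1!4!1!] = √(288/7)
  +(−1)^2/∏(2,1,1,3,1,0)! = 1/12  (running 1/12)
  +(−1)^3/∏(3,0,0,2,2,1)! = -1/24  (running 1/24)
⟨..|..⟩ = √(288/7)·(1/24) = +0.267261

+√(1/14) ≈ +0.267261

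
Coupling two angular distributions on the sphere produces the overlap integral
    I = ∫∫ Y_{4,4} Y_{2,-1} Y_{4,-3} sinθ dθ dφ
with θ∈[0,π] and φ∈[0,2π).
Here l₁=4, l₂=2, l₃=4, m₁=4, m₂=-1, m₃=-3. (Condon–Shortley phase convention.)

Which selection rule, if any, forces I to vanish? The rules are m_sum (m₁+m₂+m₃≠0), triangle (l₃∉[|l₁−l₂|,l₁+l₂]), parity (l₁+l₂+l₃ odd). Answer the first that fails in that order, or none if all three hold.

azimuthal sum: 4 − 1 − 3 = 0  ✓
2 ≤ 4 ≤ 6 (triangle on l)  ✓
L = 4 + 2 + 4 = 10 (even)  ✓

none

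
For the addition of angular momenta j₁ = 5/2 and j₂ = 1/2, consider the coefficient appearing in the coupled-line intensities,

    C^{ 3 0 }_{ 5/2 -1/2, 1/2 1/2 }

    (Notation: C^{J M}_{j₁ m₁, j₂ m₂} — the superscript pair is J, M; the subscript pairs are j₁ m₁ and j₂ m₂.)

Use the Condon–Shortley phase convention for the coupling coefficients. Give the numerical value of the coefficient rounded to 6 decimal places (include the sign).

j₁+j₂−J=0  J+j₁−j₂=5  J−j₁+j₂=1  j₁+j₂+J+1=7
(j₁±m₁, j₂±m₂, J±M) = (2,3,1,0,3,3)
P² = 72
sum k=0..0:
  [0] +1/12 = 1/12
S = 1/12
C² = P²·S² = 1/2 ; C = +0.707107

+0.707107  (= +√(1/2))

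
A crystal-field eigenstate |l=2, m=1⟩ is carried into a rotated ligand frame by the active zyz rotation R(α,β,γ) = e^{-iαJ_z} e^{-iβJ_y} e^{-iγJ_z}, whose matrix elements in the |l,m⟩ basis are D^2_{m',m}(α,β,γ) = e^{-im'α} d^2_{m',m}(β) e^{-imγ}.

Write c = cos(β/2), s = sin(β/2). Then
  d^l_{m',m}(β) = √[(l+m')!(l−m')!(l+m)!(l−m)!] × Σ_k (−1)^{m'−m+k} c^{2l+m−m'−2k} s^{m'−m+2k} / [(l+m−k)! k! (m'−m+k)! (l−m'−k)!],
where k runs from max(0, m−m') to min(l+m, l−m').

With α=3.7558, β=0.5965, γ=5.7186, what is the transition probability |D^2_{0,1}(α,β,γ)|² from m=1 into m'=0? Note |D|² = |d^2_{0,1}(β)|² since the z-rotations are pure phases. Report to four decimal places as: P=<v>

P=0.3240

Split into d^2_{0,1}(β=0.5965) × two z-phases.
c=cos(0.596500/2)=0.955852, s=sin(0.596500/2)=0.293848; N=√[2·2·6·1]=4.898979
k∈{1,2} keeps every argument non-negative
  k=1: (−1)^0·4.8990/(2)·0.9559^3·0.2938^1 = +0.628594
  k=2: (−1)^1·4.8990/(2)·0.9559^1·0.2938^3 = -0.059407
d^2_{0,1}(0.5965) = +0.628594 -0.059407 = +0.569188
|D^2_{0,1}|² = |d^2_{0,1}(β)|² = (+0.569188)² = 0.323975 (the z-rotation phases have unit modulus)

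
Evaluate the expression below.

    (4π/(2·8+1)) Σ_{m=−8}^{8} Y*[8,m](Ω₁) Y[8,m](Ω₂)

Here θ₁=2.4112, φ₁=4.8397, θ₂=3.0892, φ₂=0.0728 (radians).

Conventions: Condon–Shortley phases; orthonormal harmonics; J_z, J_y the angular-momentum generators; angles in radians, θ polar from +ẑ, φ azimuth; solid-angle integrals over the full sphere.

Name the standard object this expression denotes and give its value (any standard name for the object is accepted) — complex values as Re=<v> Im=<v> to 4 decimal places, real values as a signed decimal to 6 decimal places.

Legendre polynomial (addition theorem), +0.211246

This sum is the spherical-harmonic addition theorem: it equals the Legendre polynomial P_l(cos γ) of the angle γ between the two directions.
Expand P_8 via completeness: Σ_{m} conj(Y_{8,m}) at Ω₁ times Y_{8,m} at Ω₂ —
  m=-8: (+0.010614+0.017223i) × (+0.000000-0.000000i) = +0.000000+0.000000i  (running Σ = +0.000000+0.000000i)
  m=-7: (+0.070280-0.056788i) × (-0.000000+0.000000i) = -0.000000+0.000000i  (running Σ = -0.000000+0.000000i)
  m=-6: (-0.175553-0.168151i) × (+0.000000-0.000000i) = -0.000000-0.000000i  (running Σ = -0.000000-0.000000i)
  m=-5: (-0.253352+0.342737i) × (-0.000004+0.000001i) = +0.000000-0.000002i  (running Σ = +0.000000-0.000002i)
  m=-4: (+0.385442+0.215218i) × (+0.000097-0.000029i) = +0.000044+0.000010i  (running Σ = +0.000044+0.000008i)
  m=-3: (+0.041852-0.104198i) × (-0.001939+0.000430i) = -0.000036+0.000220i  (running Σ = +0.000008+0.000228i)
  m=-2: (+0.317732+0.082697i) × (+0.027587-0.004045i) = +0.009100+0.000996i  (running Σ = +0.009107+0.001224i)
  m=-1: (+0.036096-0.281991i) × (-0.251594+0.018348i) = -0.003907+0.071609i  (running Σ = +0.005200+0.072834i)
  m=0: (+0.248908-0.000000i) × (+1.106337+0.000000i) = +0.275377+0.000000i  (running Σ = +0.280577+0.072834i)
  m=1: (-0.036096-0.281991i) × (+0.251594+0.018348i) = -0.003907-0.071609i  (running Σ = +0.276669+0.001224i)
  m=2: (+0.317732-0.082697i) × (+0.027587+0.004045i) = +0.009100-0.000996i  (running Σ = +0.285769+0.000228i)
  m=3: (-0.041852-0.104198i) × (+0.001939+0.000430i) = -0.000036-0.000220i  (running Σ = +0.285733+0.000008i)
  m=4: (+0.385442-0.215218i) × (+0.000097+0.000029i) = +0.000044-0.000010i  (running Σ = +0.285776-0.000002i)
  m=5: (+0.253352+0.342737i) × (+0.000004+0.000001i) = +0.000000+0.000002i  (running Σ = +0.285777-0.000000i)
  m=6: (-0.175553+0.168151i) × (+0.000000+0.000000i) = -0.000000+0.000000i  (running Σ = +0.285777+0.000000i)
  m=7: (-0.070280-0.056788i) × (+0.000000+0.000000i) = -0.000000-0.000000i  (running Σ = +0.285777+0.000000i)
  m=8: (+0.010614-0.017223i) × (+0.000000+0.000000i) = +0.000000-0.000000i  (running Σ = +0.285777+0.000000i)
Total Σ_m = +0.285777+0.000000i. Multiply by 0.739198: +0.211246+0.000000i. P_8(cos γ) = 0.211246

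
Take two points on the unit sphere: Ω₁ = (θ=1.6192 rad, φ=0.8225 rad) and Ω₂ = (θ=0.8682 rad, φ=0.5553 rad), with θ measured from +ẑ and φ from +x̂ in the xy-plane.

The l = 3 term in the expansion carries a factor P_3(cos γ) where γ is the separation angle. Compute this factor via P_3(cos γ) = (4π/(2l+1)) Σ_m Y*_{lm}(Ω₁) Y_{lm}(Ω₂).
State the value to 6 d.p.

Addition theorem: P_3(cos γ) = (4π/7) Σ_m Y*_{lm}(Ω₁) Y_{lm}(Ω₂), m = −3…3:
  m=-3: (-0.324822, 0.259512) × (-0.017610, -0.184612) = (0.053629, 0.055396)  (running Σ = (0.053629, 0.055396))
  m=-2: (0.003657, -0.049197) × (0.170827, -0.344622) = (-0.016330, -0.009665)  (running Σ = (0.037300, 0.045731))
  m=-1: (-0.217061, -0.233796) × (0.227999, -0.141455) = (-0.082561, -0.022601)  (running Σ = (-0.045261, 0.023131))
  m=0: (0.053957, -0.000000) × (-0.219955, 0.000000) = (-0.011868, 0.000000)  (running Σ = (-0.057129, 0.023131))
  m=1: (0.217061, -0.233796) × (-0.227999, -0.141455) = (-0.082561, 0.022601)  (running Σ = (-0.139691, 0.045731))
  m=2: (0.003657, 0.049197) × (0.170827, 0.344622) = (-0.016330, 0.009665)  (running Σ = (-0.156020, 0.055396))
  m=3: (0.324822, 0.259512) × (0.017610, -0.184612) = (0.053629, -0.055396)  (running Σ = (-0.102391, 0.000000))
Total Σ_m = (-0.102391, 0.000000). Multiply by 1.795196: (-0.183812, 0.000000). P_3(cos γ) = -0.183812

-0.183812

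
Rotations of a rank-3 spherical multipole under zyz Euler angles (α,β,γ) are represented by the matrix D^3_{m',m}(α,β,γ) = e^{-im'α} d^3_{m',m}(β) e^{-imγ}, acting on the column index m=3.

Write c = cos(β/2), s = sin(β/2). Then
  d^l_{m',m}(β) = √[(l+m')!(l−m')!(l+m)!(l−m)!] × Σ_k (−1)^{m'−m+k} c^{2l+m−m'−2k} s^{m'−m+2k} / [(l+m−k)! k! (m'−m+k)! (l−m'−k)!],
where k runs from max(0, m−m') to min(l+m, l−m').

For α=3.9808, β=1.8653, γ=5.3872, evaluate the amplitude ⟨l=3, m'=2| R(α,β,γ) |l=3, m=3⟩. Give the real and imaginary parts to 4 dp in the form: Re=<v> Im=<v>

Re=0.0786 Im=0.1250

Split into d^3_{2,3}(β=1.8653) × two z-phases.
c=cos(1.865300/2)=0.595708, s=sin(1.865300/2)=0.803201; N=√[120·1·720·1]=293.938769
k: max(0,(3)−(2))=1 … min(3+(3),3−(2))=1
  k=1: (−1)^0·293.9388/(120)·0.5957^5·0.8032^1 = +0.147593
d^3_{2,3}(1.8653) = +0.147593
D = (-0.107411-0.994215i)·(+0.147593)·(-0.898859+0.438237i) = +0.078556+0.124950i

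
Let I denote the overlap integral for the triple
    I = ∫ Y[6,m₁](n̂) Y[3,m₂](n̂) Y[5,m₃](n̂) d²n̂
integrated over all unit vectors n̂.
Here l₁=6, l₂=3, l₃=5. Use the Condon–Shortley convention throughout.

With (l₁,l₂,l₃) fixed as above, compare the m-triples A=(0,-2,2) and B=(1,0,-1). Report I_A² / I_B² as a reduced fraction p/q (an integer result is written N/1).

Shared (l₁,l₂,l₃)=(6,3,5): N and (l;000)² cancel in I_A²/I_B².
A: Δ = 4!·8!·2!/15! = 1/675675; Racah Σ t=0..1: t=0:+1/34560 t=1:−1/8640 = -1/11520; ⇒ 3j(6 3 5; 0 -2 2)² = 3/143, sgn +1
B: Δ = 4!·8!·2!/15! = 1/675675; Racah Σ t=1..3: t=1:−1/6912 t=2:+1/2880 t=3:−1/17280 = 1/6912; ⇒ 3j(6 3 5; 1 0 -1)² = 5/429, sgn +1
I_A²/I_B² = (3/143)/(5/429) = 9/5

9/5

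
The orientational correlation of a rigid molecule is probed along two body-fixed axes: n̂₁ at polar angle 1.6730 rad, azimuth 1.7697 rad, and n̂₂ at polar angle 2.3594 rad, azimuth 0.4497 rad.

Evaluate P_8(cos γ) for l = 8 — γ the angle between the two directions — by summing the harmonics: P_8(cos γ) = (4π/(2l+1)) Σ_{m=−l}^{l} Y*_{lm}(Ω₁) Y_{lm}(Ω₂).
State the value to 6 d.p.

-0.144925

Addition theorem: P_8(cos γ) = (4π/17) Σ_m Y*_{lm}(Ω₁) Y_{lm}(Ω₂), m = −8…8:
  [-8]  conj(Y_{8,-8})(Ω₁) = -0.010099+0.494198i ; Y_{8,-8}(Ω₂) = -0.028188+0.013826i ; Δ = -0.006548-0.014070i
  [-7]  conj(Y_{8,-7})(Ω₁) = -0.199563+0.035999i ; Y_{8,-7}(Ω₂) = +0.126390-0.000797i ; Δ = -0.025194+0.004709i
  [-6]  conj(Y_{8,-6})(Ω₁) = +0.113428+0.286166i ; Y_{8,-6}(Ω₂) = -0.272989-0.129651i ; Δ = +0.006137-0.092826i
  [-5]  conj(Y_{8,-5})(Ω₁) = -0.192722+0.125242i ; Y_{8,-5}(Ω₂) = +0.286145+0.355517i ; Δ = -0.099672-0.032678i
  [-4]  conj(Y_{8,-4})(Ω₁) = +0.170734+0.174259i ; Y_{8,-4}(Ω₂) = -0.082578-0.355879i ; Δ = +0.047916-0.075151i
  [-3]  conj(Y_{8,-3})(Ω₁) = -0.134757+0.198370i ; Y_{8,-3}(Ω₂) = +0.009920-0.044008i ; Δ = +0.007393+0.007898i
  [-2]  conj(Y_{8,-2})(Ω₁) = +0.197696+0.083074i ; Y_{8,-2}(Ω₂) = -0.237550+0.298982i ; Δ = -0.071800+0.039373i
  [-1]  conj(Y_{8,-1})(Ω₁) = -0.048090+0.238576i ; Y_{8,-1}(Ω₂) = +0.126023-0.060829i ; Δ = +0.008452+0.032991i
  [+0]  conj(Y_{8,0})(Ω₁) = +0.205558-0.000000i ; Y_{8,0}(Ω₂) = +0.343328+0.000000i ; Δ = +0.070574+0.000000i
  [+1]  conj(Y_{8,1})(Ω₁) = +0.048090+0.238576i ; Y_{8,1}(Ω₂) = -0.126023-0.060829i ; Δ = +0.008452-0.032991i
  [+2]  conj(Y_{8,2})(Ω₁) = +0.197696-0.083074i ; Y_{8,2}(Ω₂) = -0.237550-0.298982i ; Δ = -0.071800-0.039373i
  [+3]  conj(Y_{8,3})(Ω₁) = +0.134757+0.198370i ; Y_{8,3}(Ω₂) = -0.009920-0.044008i ; Δ = +0.007393-0.007898i
  [+4]  conj(Y_{8,4})(Ω₁) = +0.170734-0.174259i ; Y_{8,4}(Ω₂) = -0.082578+0.355879i ; Δ = +0.047916+0.075151i
  [+5]  conj(Y_{8,5})(Ω₁) = +0.192722+0.125242i ; Y_{8,5}(Ω₂) = -0.286145+0.355517i ; Δ = -0.099672+0.032678i
  [+6]  conj(Y_{8,6})(Ω₁) = +0.113428-0.286166i ; Y_{8,6}(Ω₂) = -0.272989+0.129651i ; Δ = +0.006137+0.092826i
  [+7]  conj(Y_{8,7})(Ω₁) = +0.199563+0.035999i ; Y_{8,7}(Ω₂) = -0.126390-0.000797i ; Δ = -0.025194-0.004709i
  [+8]  conj(Y_{8,8})(Ω₁) = -0.010099-0.494198i ; Y_{8,8}(Ω₂) = -0.028188-0.013826i ; Δ = -0.006548+0.014070i
Total Σ_m = -0.196058+0.000000i. Multiply by 0.739198: -0.144925+0.000000i. P_8(cos γ) = -0.144925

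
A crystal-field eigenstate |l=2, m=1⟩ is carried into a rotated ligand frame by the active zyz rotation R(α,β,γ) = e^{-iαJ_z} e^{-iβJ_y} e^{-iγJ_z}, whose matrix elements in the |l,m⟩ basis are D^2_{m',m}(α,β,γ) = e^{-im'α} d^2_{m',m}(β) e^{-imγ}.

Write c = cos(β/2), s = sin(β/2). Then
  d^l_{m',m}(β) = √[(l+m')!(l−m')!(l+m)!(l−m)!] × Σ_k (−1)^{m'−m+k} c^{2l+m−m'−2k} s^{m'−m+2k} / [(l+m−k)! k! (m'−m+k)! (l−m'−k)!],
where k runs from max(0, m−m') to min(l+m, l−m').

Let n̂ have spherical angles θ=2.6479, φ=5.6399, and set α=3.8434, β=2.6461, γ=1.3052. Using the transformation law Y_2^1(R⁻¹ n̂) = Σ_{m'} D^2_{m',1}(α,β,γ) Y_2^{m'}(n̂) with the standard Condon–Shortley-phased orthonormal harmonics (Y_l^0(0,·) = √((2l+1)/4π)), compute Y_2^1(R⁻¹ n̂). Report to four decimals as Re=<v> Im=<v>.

Re=-0.3246 Im=0.2086

Need the full column D^2_{m',1} for m'=−2..2 at α=3.8434, β=2.6461, γ=1.3052.
cos(β/2)=0.245220, sin(β/2)=0.969468
d^2_{-2,1}: single k=3 term ⇒ +0.446874;  D = +0.444712+0.043908i
d^2_{-1,1}: k∈[2..3] ⇒ +0.169550 -0.883351 = -0.713800;  D = +0.587754-0.405038i
d^2_{0,1}: k∈[1..2] ⇒ +0.035017 -0.547307 = -0.512290;  D = -0.134468+0.494327i
d^2_{1,1}: k∈[0..1] ⇒ +0.003616 -0.169550 = -0.165934;  D = -0.070109-0.150396i
d^2_{2,1}: single k=0 term ⇒ -0.028591;  D = +0.025955+0.011991i
Y_2^{m'}(θ=2.6479,φ=5.6399) and Σ D·Y over m':
  (+0.4447+0.0439i)·(+0.0243+0.0833i)  (+0.5878-0.4050i)·(-0.2579-0.1934i)  (-0.1345+0.4943i)·(+0.4183+0.0000i)  (-0.0701-0.1504i)·(+0.2579-0.1934i)  (+0.0260+0.0120i)·(+0.0243-0.0833i)
Y_2^1(R⁻¹ n̂) = -0.324557+0.208593i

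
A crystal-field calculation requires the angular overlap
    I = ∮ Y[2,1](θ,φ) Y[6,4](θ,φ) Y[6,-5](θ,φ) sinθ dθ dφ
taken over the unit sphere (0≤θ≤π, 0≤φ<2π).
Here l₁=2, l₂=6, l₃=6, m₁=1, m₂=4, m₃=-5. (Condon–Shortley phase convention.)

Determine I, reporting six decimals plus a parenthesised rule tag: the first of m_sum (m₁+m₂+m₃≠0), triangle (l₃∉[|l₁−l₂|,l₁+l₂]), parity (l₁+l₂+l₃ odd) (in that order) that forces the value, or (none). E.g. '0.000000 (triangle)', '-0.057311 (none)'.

-0.197649 (none)

m-sum 0 ✓  L=14 even ✓  4≤6≤8 ✓
Π(2lᵢ+1) = 5×13×13 = 845
triangle coeff Δ(2,6,6) = 1/90090
Σ_t [0,2]: t=0:+1/69120 t=1:−1/14400 t=2:+1/69120 = -7/172800
(3j)²=14/715 [(2 6 6; 0 0 0)], sign=-1
Σ_t [0,1]: t=0:+1/7257600 t=1:−1/725760 = -1/806400
(3j)²=27/910 [(2 6 6; 1 4 -5)], sign=+1
⇒ 4πI² = 27/55
I = (-1)√(27/55/(4π)) = -0.19764945
No selection rule forces the value: the integral is nonzero (none).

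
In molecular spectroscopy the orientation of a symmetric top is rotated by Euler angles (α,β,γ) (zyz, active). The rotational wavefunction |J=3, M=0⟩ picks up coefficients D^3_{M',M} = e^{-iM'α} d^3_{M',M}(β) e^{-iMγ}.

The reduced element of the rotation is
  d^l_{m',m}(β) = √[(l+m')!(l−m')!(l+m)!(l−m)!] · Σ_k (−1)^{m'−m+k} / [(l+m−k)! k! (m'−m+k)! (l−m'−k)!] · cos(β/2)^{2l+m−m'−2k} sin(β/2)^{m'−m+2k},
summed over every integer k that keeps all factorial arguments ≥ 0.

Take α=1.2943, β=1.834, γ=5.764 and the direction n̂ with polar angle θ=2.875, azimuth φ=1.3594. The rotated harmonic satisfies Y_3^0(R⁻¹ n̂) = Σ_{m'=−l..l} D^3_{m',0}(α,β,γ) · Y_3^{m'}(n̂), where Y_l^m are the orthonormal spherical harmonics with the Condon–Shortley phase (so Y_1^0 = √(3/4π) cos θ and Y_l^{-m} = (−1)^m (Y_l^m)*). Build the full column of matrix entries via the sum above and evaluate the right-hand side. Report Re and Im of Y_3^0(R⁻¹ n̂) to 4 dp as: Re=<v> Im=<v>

Need the full column D^3_{m',0} for m'=−3..3 at α=1.2943, β=1.8340, γ=5.7640.
cos(β/2)=0.608204, sin(β/2)=0.793781
d^3_{-3,0}: single k=3 term ⇒ +0.503228;  D = -0.371174-0.339806i
d^3_{-2,0}: k∈[2..3] ⇒ +0.472236 -0.804380 = -0.332144;  D = +0.282640-0.174454i
d^3_{-1,0}: k∈[1..3] ⇒ +0.228843 -1.169396 +0.663961 = -0.276592;  D = -0.075506-0.266086i
d^3_{0,0}: k∈[0..3] ⇒ +0.050617 -0.775963 +1.321732 -0.250151 = +0.346234;  D = +0.346234+0.000000i
d^3_{1,0}: k∈[0..2] ⇒ -0.228843 +1.169396 -0.663961 = +0.276592;  D = +0.075506-0.266086i
d^3_{2,0}: k∈[0..1] ⇒ +0.472236 -0.804380 = -0.332144;  D = +0.282640+0.174454i
d^3_{3,0}: single k=0 term ⇒ -0.503228;  D = +0.371174-0.339806i
Y_3^{m'}(θ=2.875,φ=1.3594) and Σ D·Y over m':
  (-0.3712-0.3398i)·(-0.0045+0.0061i)  (+0.2826-0.1745i)·(+0.0624+0.0281i)  (-0.0755-0.2661i)·(+0.0653-0.3041i)  (+0.3462+0.0000i)·(-0.5951+0.0000i)  (+0.0755-0.2661i)·(-0.0653-0.3041i)  (+0.2826+0.1745i)·(+0.0624-0.0281i)  (+0.3712-0.3398i)·(+0.0045+0.0061i)
Y_3^0(R⁻¹ n̂) = -0.325115+0.000000i

Re=-0.3251 Im=0.0000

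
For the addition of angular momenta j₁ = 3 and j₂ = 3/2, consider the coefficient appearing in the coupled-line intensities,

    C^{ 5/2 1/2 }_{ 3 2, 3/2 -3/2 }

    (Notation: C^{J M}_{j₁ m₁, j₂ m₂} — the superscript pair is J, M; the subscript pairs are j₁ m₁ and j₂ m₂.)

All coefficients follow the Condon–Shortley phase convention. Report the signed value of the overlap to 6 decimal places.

j₁+j₂−J=2  J+j₁−j₂=4  J−j₁+j₂=1  j₁+j₂+J+1=8
(j₁±m₁, j₂±m₂, J±M) = (5,1,0,3,3,2)
P² = 432/7
sum k=0..0:
  [0] +1/12 = 1/12
S = 1/12
C² = P²·S² = 3/7 ; C = +0.654654

+0.654654  (= +√(3/7))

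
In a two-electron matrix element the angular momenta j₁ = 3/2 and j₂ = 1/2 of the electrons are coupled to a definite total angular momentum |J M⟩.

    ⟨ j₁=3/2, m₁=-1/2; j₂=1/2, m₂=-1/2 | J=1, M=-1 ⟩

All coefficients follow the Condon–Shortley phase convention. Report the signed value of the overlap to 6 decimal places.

+√(1/4) = +0.500000

triangle: 1!*2!*0!/4! = 2/24
(j±m)!: 1!*2!*0!*1!*0!*2! = 4
prefactor² = (2J+1)*Δ*N² = 1
  k=0: +1/(0!*1!*2!*0!*0!*0!) = 1/2
Σ = 1/2  ⇒  CG² = 1*(1/2)² = 1/4
CG = +√(1/4) = +0.500000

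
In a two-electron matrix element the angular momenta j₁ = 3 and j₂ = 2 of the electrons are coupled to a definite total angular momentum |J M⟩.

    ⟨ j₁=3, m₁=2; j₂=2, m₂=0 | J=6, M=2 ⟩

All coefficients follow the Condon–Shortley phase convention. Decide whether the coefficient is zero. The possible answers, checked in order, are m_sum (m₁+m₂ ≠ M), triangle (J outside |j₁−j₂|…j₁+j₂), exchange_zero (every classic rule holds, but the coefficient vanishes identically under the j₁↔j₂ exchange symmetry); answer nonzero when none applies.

m-sum: m₁+m₂ = 2+0 = 2, M = 2  ✓
triangle: need |j₁−j₂| ≤ J ≤ j₁+j₂, i.e. J ∈ [1, 5]; J = 6 is outside ✗ ⇒ coefficient is 0

triangle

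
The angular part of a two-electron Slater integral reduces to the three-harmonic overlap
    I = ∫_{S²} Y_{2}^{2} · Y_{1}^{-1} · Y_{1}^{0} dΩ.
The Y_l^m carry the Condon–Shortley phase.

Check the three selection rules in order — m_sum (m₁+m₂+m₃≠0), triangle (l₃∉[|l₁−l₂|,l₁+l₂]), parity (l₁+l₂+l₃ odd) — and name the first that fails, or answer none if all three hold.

m_sum

m₁+m₂+m₃ = 2 − 1 + 0 = 1  ✗
triangle: |2−1|=1 ≤ l₃=1 ≤ 2+1=3
parity: l₁+l₂+l₃ = 4 is even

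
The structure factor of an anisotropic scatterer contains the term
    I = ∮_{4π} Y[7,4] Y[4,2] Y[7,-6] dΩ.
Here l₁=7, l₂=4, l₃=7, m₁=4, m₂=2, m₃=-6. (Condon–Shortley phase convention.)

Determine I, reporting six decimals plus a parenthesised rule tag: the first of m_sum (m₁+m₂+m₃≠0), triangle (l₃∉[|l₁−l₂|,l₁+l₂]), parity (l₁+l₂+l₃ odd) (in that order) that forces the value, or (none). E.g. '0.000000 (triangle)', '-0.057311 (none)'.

0.160865 (none)

m-sum 0 ✓  L=18 even ✓  3≤7≤11 ✓
Π(2lᵢ+1) = 15×9×15 = 2025
triangle coeff Δ(7,4,7) = 1/58198140
Σ_t [0,4]: t=0:+1/17418240 t=1:−1/622080 t=2:+1/230400 t=3:−1/622080 t=4:+1/17418240 = 1/806400
(3j)²=2268/230945 [(7 4 7; 0 0 0)], sign=-1
Σ_t [2,3]: t=2:+1/34836480 t=3:−1/130636800 = 11/522547200
(3j)²=1331/81396 [(7 4 7; 4 2 -6)], sign=-1
⇒ 4πI² = 441045/1356277
I = (+1)√(441045/1356277/(4π)) = 0.16086528
No selection rule forces the value: the integral is nonzero (none).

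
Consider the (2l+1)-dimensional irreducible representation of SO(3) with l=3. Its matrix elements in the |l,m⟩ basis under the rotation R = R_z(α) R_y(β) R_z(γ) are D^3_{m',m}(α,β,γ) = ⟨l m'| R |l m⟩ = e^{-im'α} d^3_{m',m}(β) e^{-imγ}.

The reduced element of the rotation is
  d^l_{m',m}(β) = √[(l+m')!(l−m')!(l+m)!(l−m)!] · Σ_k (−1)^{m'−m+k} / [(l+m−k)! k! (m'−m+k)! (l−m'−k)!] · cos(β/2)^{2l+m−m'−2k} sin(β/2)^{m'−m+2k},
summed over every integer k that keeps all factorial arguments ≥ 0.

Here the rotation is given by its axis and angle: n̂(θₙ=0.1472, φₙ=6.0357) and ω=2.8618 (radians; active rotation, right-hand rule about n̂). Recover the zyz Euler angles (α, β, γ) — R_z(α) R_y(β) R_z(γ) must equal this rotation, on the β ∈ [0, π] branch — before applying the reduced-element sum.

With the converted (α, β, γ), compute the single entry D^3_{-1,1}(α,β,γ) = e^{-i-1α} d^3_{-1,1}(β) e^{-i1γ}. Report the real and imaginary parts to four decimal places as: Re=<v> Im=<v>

Re=-0.1037 Im=0.0560

Axis–angle → zyz. n̂ = (sinθₙcosφₙ, sinθₙsinφₙ, cosθₙ) = (+0.142200, -0.035929, +0.989186), ω = 2.8618.
R = I cosω + sinω [n̂]ₓ + (1−cosω) n̂n̂ᵀ gives
  R = [-0.921457, -0.283189, +0.265933; +0.263150, -0.958581, -0.108968; +0.285777, -0.030429, +0.957813]
β = atan2(√(R₁₃²+R₂₃²), R₃₃) = 0.291503; α = atan2(R₂₃, R₁₃) mod 2π = 5.894294; γ = atan2(R₃₂, −R₃₁) mod 2π = 3.247672
D^3_{-1,1}(5.8943,0.2915,3.2477) = e^{-i·-1·5.8943}·d^3_{-1,1}(0.2915)·e^{-i·1·3.2477}. Compute d first:
With c≡cos(β/2)=0.989397 and s≡sin(β/2)=0.145236, N=[2·24·24·2]^{1/2}=48.000000
k∈{2,3,4} keeps every argument non-negative
  k=2: (−1)^0·48.0000/(8)·0.9894^4·0.1452^2 = +0.121278
  k=3: (−1)^1·48.0000/(6)·0.9894^2·0.1452^4 = -0.003484
  k=4: (−1)^2·48.0000/(48)·0.9894^0·0.1452^6 = +0.000009
d^3_{-1,1}(0.2915) = +0.121278 -0.003484 +0.000009 = +0.117803
D = (+0.925330-0.379162i)·(+0.117803)·(-0.994379+0.105881i) = -0.103665+0.055957i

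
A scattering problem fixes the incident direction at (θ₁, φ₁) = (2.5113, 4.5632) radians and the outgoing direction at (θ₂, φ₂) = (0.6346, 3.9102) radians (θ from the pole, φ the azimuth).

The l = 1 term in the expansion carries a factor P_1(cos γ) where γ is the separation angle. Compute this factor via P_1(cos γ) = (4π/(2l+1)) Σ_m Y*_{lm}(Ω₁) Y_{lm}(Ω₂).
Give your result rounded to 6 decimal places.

-0.373043

Summing Y*_{l m}(θ₁,φ₁)·Y_{l m}(θ₂,φ₂) over m ∈ [−1, 1]; prefactor 4π/(2·1+1) = 4.188790:
  term(m=-1) = (0.033128, 0.025341)   from Y*(Ω₁)=(-0.030266, -0.201366), Y(Ω₂)=(-0.147247, 0.142383)
  term(m=+0) = (-0.155313, -0.000000)   from Y*(Ω₁)=(-0.394720, -0.000000), Y(Ω₂)=(0.393476, 0.000000)
  term(m=+1) = (0.033128, -0.025341)   from Y*(Ω₁)=(0.030266, -0.201366), Y(Ω₂)=(0.147247, 0.142383)
Total Σ_m = (-0.089057, 0.000000). Multiply by 4.188790: (-0.373043, 0.000000). P_1(cos γ) = -0.373043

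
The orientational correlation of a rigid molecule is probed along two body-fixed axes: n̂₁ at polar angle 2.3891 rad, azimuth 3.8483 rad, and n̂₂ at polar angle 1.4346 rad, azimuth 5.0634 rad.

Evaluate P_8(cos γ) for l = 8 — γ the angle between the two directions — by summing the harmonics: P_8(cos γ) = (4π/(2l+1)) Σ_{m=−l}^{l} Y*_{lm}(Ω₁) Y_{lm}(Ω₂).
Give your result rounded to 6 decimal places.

Summing Y*_{l m}(θ₁,φ₁)·Y_{l m}(θ₂,φ₂) over m ∈ [−8, 8]; prefactor 4π/(2·8+1) = 0.739198:
  m=-8: (+0.019836-0.014448i) × (-0.452097-0.156627i) = -0.011231+0.003425i  (running Σ = -0.011231+0.003425i)
  m=-7: (+0.024367-0.101972i) × (-0.165840+0.203196i) = +0.016679+0.021862i  (running Σ = +0.005448+0.025287i)
  m=-6: (-0.122024-0.238950i) × (-0.131365-0.221520i) = -0.036902+0.058420i  (running Σ = -0.031454+0.083708i)
  m=-5: (-0.408495-0.168843i) × (-0.282163+0.052587i) = +0.124141+0.026159i  (running Σ = +0.092687+0.109867i)
  m=-4: (-0.393243+0.128035i) × (+0.029364-0.174456i) = +0.010789+0.072363i  (running Σ = +0.103476+0.182231i)
  m=-3: (-0.023343+0.038131i) × (-0.253938-0.144642i) = +0.011443-0.006307i  (running Σ = +0.114920+0.175924i)
  m=-2: (-0.056275-0.354610i) × (+0.106207-0.089824i) = -0.037829-0.032607i  (running Σ = +0.077090+0.143317i)
  m=-1: (-0.172449-0.147240i) × (-0.100707-0.275025i) = -0.023128+0.062256i  (running Σ = +0.053962+0.205573i)
  m=0: (+0.296940-0.000000i) × (+0.127692+0.000000i) = +0.037917+0.000000i  (running Σ = +0.091879+0.205573i)
  m=1: (+0.172449-0.147240i) × (+0.100707-0.275025i) = -0.023128-0.062256i  (running Σ = +0.068751+0.143317i)
  m=2: (-0.056275+0.354610i) × (+0.106207+0.089824i) = -0.037829+0.032607i  (running Σ = +0.030922+0.175924i)
  m=3: (+0.023343+0.038131i) × (+0.253938-0.144642i) = +0.011443+0.006307i  (running Σ = +0.042365+0.182231i)
  m=4: (-0.393243-0.128035i) × (+0.029364+0.174456i) = +0.010789-0.072363i  (running Σ = +0.053154+0.109867i)
  m=5: (+0.408495-0.168843i) × (+0.282163+0.052587i) = +0.124141-0.026159i  (running Σ = +0.177295+0.083708i)
  m=6: (-0.122024+0.238950i) × (-0.131365+0.221520i) = -0.036902-0.058420i  (running Σ = +0.140393+0.025287i)
  m=7: (-0.024367-0.101972i) × (+0.165840+0.203196i) = +0.016679-0.021862i  (running Σ = +0.157072+0.003425i)
  m=8: (+0.019836+0.014448i) × (-0.452097+0.156627i) = -0.011231-0.003425i  (running Σ = +0.145841-0.000000i)
Accumulated sum +0.145841-0.000000i; after 4π/(2l+1) scaling, +0.107806-0.000000i ⇒ P_8 = 0.107806

0.107806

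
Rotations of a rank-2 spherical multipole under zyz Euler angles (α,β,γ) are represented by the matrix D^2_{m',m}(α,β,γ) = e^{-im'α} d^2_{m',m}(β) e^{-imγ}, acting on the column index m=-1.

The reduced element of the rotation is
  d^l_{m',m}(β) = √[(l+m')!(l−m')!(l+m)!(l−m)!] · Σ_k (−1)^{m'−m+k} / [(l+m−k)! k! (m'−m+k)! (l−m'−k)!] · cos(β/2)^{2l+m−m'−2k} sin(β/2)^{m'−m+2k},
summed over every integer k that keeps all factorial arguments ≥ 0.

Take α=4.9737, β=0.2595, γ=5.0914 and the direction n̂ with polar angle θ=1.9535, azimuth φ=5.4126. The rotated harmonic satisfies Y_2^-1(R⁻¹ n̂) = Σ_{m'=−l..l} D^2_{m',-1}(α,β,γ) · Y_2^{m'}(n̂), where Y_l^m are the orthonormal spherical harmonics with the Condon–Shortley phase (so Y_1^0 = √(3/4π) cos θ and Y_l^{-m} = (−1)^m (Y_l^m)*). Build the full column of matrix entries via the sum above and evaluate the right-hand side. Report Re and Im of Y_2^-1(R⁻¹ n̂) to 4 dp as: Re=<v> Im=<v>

Re=0.0034 Im=0.1111

Need the full column D^2_{m',-1} for m'=−2..2 at α=4.9737, β=0.2595, γ=5.0914.
cos(β/2)=0.991594, sin(β/2)=0.129386
d^2_{-2,-1}: single k=1 term ⇒ +0.252302;  D = -0.197891+0.156510i
d^2_{-1,-1}: k∈[0..1] ⇒ +0.966799 -0.049382 = +0.917417;  D = -0.735680-0.548114i
d^2_{0,-1}: k∈[0..1] ⇒ -0.309005 +0.005261 = -0.303744;  D = -0.112386+0.282188i
d^2_{1,-1}: k∈[0..1] ⇒ +0.049382 -0.000280 = +0.049101;  D = +0.048762+0.005766i
d^2_{2,-1}: single k=0 term ⇒ -0.004296;  D = -0.000615-0.004251i
Y_2^{m'}(θ=1.9535,φ=5.4126) and Σ D·Y over m':
  (-0.1979+0.1565i)·(-0.0564+0.3276i)  (-0.7357-0.5481i)·(-0.1725-0.2047i)  (-0.1124+0.2822i)·(-0.1834+0.0000i)  (+0.0488+0.0058i)·(+0.1725-0.2047i)  (-0.0006-0.0043i)·(-0.0564-0.3276i)
Y_2^-1(R⁻¹ n̂) = +0.003424+0.111122i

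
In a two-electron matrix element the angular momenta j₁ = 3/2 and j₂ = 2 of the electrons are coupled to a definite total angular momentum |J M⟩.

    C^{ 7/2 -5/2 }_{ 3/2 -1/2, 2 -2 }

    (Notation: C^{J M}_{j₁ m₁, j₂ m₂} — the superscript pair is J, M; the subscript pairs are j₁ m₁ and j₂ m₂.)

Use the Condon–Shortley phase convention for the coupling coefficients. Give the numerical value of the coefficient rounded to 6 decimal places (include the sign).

j₁+j₂−J=0  J+j₁−j₂=3  J−j₁+j₂=4  j₁+j₂+J+1=8
(j₁±m₁, j₂±m₂, J±M) = (1,2,0,4,1,6)
P² = 6912/7
sum k=0..0:
  [0] +1/48 = 1/48
S = 1/48
C² = P²·S² = 3/7 ; C = +0.654654

+√(3/7) = +0.654654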